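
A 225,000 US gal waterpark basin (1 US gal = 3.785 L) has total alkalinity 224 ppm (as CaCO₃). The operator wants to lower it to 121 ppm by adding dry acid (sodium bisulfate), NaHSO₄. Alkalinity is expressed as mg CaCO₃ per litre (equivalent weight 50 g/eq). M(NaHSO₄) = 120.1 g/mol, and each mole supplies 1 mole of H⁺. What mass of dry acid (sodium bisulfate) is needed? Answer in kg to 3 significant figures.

Volume: 225,000 US gal × 3.785 L/gal = 851,625 L.
Alkalinity to neutralize: (224 − 121) = 103 mg/L as CaCO₃ × 851,625 L = 87,720 g as CaCO₃.
Equivalents of H⁺ required: 87,720 ÷ 50 g/eq = 1754 eq = 1754 mol NaHSO₄.
Mass of NaHSO₄: 1754 × 120.1 = 210,700 g.

211 kg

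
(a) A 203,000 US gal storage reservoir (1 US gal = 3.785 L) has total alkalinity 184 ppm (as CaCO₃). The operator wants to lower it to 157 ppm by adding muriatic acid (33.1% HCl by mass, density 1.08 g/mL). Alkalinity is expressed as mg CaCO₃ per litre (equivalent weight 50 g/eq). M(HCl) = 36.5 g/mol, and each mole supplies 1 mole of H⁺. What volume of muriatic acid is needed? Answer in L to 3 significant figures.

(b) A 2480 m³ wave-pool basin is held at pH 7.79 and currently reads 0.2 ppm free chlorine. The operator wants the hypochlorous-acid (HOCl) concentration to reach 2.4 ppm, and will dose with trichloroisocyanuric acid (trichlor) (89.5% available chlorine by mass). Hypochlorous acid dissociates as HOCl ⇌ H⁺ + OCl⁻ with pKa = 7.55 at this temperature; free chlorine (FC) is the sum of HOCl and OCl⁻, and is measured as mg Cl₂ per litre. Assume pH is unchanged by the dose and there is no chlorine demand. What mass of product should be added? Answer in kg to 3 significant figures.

(a) Volume: 203,000 US gal × 3.785 L/gal = 768,355 L.
(a) Alkalinity to neutralize: (184 − 157) = 27 mg/L as CaCO₃ × 768,355 L = 20,750 g as CaCO₃.
(a) Equivalents of H⁺ required: 20,750 ÷ 50 g/eq = 414.9 eq = 414.9 mol HCl.
(a) Mass of HCl: 414.9 × 36.5 = 15,140 g.
(a) Mass of 33.1% solution: 15,140 / 0.331 = 45,750 g.
(a) Volume: 45,750 g ÷ 1.08 g/mL = 42,360 mL.

(b) Volume: 2480 m³ = 2,480,000 L.
(b) [OCl⁻]/[HOCl] = 10^(pH − pKa) = 10^(7.79 − 7.55) = 1.738; fraction as HOCl = 1/(1 + 1.738) = 0.3653.
(b) Free chlorine required for 2.4 ppm HOCl: 2.4 / 0.3653 = 6.571 ppm.
(b) FC to add: 6.571 − 0.2 = 6.371 mg/L as Cl₂.
(b) Cl₂ equivalent: 6.371 mg/L × 2,480,000 L = 15,800 g.
(b) Product at 89.5% available Cl: 15,800 / 0.895 = 17,650 g.

(a) 42.4 L; (b) 17.7 kg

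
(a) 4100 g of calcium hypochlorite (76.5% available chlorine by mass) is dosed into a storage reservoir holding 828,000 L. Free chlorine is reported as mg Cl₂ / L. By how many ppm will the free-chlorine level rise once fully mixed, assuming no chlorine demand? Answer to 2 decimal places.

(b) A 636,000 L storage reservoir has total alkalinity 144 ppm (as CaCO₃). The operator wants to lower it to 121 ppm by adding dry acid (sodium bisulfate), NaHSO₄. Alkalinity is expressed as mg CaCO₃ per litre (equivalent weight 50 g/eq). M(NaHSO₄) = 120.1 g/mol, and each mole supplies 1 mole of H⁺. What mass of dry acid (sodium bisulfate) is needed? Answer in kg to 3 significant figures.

(a) Available chlorine delivered: 4100 g × 0.765 = 3136 g as Cl₂.
(a) Concentration rise: 3136 g / 828,000 L = 3.788 mg/L = 3.79 ppm.

(b) Alkalinity to neutralize: (144 − 121) = 23 mg/L as CaCO₃ × 636,000 L = 14,630 g as CaCO₃.
(b) Equivalents of H⁺ required: 14,630 ÷ 50 g/eq = 292.6 eq = 292.6 mol NaHSO₄.
(b) Mass of NaHSO₄: 292.6 × 120.1 = 35,140 g.

(a) 3.79 ppm; (b) 35.1 kg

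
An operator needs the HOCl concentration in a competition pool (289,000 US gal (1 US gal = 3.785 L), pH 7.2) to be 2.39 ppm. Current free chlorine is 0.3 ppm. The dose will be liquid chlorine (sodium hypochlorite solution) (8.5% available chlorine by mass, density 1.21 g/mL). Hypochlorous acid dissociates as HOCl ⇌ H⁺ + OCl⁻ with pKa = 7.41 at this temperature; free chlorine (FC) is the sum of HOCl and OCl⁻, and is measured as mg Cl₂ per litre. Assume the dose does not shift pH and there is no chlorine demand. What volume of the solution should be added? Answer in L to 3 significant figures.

37.9 L

Volume: 289,000 US gal × 3.785 L/gal = 1,093,865 L.
[OCl⁻]/[HOCl] = 10^(pH − pKa) = 10^(7.2 − 7.41) = 0.6166; fraction as HOCl = 1/(1 + 0.6166) = 0.6186.
Free chlorine required for 2.39 ppm HOCl: 2.39 / 0.6186 = 3.864 ppm.
FC to add: 3.864 − 0.3 = 3.564 mg/L as Cl₂.
Cl₂ equivalent: 3.564 mg/L × 1,093,865 L = 3898 g.
Product at 8.5% available Cl: 3898 / 0.085 = 45,860 g.
Volume: 45,860 g ÷ 1.21 g/mL = 37,900 mL.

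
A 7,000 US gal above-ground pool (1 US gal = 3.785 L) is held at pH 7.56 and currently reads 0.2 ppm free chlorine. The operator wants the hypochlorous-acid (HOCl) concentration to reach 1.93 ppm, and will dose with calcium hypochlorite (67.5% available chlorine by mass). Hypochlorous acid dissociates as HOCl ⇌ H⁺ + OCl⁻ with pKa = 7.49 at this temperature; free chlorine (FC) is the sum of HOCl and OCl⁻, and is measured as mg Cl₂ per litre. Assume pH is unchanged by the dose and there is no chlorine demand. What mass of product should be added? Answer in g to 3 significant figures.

157 g

Volume: 7,000 US gal × 3.785 L/gal = 26,495 L.
[OCl⁻]/[HOCl] = 10^(pH − pKa) = 10^(7.56 − 7.49) = 1.175; fraction as HOCl = 1/(1 + 1.175) = 0.4598.
Free chlorine required for 1.93 ppm HOCl: 1.93 / 0.4598 = 4.198 ppm.
FC to add: 4.198 − 0.2 = 3.998 mg/L as Cl₂.
Cl₂ equivalent: 3.998 mg/L × 26,495 L = 105.9 g.
Product at 67.5% available Cl: 105.9 / 0.675 = 156.9 g.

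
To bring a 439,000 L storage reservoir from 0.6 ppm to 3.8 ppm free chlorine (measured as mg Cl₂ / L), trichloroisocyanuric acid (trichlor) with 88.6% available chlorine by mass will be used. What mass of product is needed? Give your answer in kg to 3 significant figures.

Chlorine deficit: 3.8 − 0.6 = 3.2 ppm = 3.2 mg/L as Cl₂.
Cl₂ equivalent needed: 3.2 mg/L × 439,000 L = 1,405,000 mg = 1405 g.
Product at 88.6% available chlorine: 1405 / 0.886 = 1586 g.

1.59 kg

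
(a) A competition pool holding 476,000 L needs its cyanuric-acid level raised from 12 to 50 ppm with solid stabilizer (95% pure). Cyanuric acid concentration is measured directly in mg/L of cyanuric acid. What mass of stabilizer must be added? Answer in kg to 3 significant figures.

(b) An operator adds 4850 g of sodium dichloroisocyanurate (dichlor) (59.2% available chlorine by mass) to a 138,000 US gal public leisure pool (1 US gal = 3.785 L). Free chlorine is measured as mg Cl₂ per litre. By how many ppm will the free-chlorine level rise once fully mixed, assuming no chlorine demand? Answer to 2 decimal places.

(a) CYA to add: (50 − 12) = 38 mg/L × 476,000 L = 18,090 g cyanuric acid.
(a) At 95% purity: 18,090 / 0.95 = 19,040 g product.

(b) Volume: 138,000 US gal × 3.785 L/gal = 522,330 L.
(b) Available chlorine delivered: 4850 g × 0.592 = 2871 g as Cl₂.
(b) Concentration rise: 2871 g / 522,330 L = 5.497 mg/L = 5.50 ppm.

(a) 19.0 kg; (b) 5.50 ppm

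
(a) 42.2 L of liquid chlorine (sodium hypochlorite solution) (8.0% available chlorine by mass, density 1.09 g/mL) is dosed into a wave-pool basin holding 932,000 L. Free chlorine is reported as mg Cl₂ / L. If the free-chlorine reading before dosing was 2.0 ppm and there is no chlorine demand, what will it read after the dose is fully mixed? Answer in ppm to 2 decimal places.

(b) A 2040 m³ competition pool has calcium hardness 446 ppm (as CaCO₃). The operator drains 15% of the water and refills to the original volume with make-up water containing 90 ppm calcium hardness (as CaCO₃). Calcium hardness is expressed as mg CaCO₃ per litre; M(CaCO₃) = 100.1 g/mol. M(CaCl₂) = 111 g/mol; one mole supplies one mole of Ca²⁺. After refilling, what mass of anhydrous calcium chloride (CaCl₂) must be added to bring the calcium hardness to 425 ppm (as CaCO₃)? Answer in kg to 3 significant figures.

(a) 5.95 ppm; (b) 73.3 kg

(a) Mass of solution: 42.2 L × 1000 mL/L × 1.09 g/mL = 46,000 g.
(a) Available chlorine delivered: 46,000 g × 0.08 = 3680 g as Cl₂.
(a) Concentration rise: 3680 g / 932,000 L = 3.948 mg/L = 3.95 ppm.
(a) Final FC: 2.0 + 3.95 = 5.95 ppm.

(b) Volume: 2040 m³ = 2,040,000 L.
(b) After draining 15% and refilling: 446 × 0.85 + 90 × 0.15 = 392.6 ppm.
(b) Deficit to target: 425 − 392.6 = 32.4 mg/L.
(b) As CaCO₃: 32.4 mg/L × 2,040,000 L = 66,100 g; ÷ 100.1 = 660.3 mol Ca²⁺.
(b) Mass: 660.3 × 111 = 73,290 g.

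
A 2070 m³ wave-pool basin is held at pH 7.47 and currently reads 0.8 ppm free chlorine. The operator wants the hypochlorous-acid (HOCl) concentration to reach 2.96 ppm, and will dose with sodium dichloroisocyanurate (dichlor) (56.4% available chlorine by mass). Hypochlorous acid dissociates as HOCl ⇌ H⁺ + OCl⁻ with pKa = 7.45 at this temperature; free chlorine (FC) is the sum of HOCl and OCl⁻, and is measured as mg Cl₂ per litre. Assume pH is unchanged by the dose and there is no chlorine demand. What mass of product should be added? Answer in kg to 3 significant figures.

Volume: 2070 m³ = 2,070,000 L.
[OCl⁻]/[HOCl] = 10^(pH − pKa) = 10^(7.47 − 7.45) = 1.047; fraction as HOCl = 1/(1 + 1.047) = 0.4885.
Free chlorine required for 2.96 ppm HOCl: 2.96 / 0.4885 = 6.06 ppm.
FC to add: 6.06 − 0.8 = 5.26 mg/L as Cl₂.
Cl₂ equivalent: 5.26 mg/L × 2,070,000 L = 10,890 g.
Product at 56.4% available Cl: 10,890 / 0.564 = 19,300 g.

19.3 kg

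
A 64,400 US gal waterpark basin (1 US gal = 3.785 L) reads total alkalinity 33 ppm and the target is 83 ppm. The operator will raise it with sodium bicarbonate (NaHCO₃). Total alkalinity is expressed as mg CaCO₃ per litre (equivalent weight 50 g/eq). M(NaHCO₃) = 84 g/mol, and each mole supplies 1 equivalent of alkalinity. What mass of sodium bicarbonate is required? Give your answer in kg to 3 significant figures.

20.5 kg

Volume: 64,400 US gal × 3.785 L/gal = 243,754 L.
Alkalinity to add: (83 − 33) = 50 mg/L as CaCO₃ × 243,754 L = 12,190 g as CaCO₃.
Equivalents: 12,190 g ÷ 50 g/eq = 243.8 eq.
NaHCO₃ supplies 1 eq per mole → 243.8 mol.
Mass: 243.8 mol × 84 g/mol = 20,480 g.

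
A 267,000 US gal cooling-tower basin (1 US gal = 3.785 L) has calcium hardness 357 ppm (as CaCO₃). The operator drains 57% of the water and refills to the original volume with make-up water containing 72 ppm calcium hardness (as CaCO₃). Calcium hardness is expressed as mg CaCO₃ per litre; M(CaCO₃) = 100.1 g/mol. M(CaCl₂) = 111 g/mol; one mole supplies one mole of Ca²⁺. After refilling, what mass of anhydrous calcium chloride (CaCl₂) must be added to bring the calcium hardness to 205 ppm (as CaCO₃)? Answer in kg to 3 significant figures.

Volume: 267,000 US gal × 3.785 L/gal = 1,010,595 L.
After draining 57% and refilling: 357 × 0.43 + 72 × 0.57 = 194.55 ppm.
Deficit to target: 205 − 194.55 = 10.45 mg/L.
As CaCO₃: 10.45 mg/L × 1,010,595 L = 10,560 g; ÷ 100.1 = 105.5 mol Ca²⁺.
Mass: 105.5 × 111 = 11,710 g.

11.7 kg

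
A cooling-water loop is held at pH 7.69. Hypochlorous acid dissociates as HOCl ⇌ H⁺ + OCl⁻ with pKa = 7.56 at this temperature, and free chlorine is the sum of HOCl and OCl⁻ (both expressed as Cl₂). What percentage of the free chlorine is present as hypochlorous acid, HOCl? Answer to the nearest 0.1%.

42.6%

[OCl⁻]/[HOCl] = 10^(pH − pKa) = 10^(7.69 − 7.56) = 10^0.13 = 1.349.
Fraction as HOCl = 1 / (1 + 1.349) = 0.4257.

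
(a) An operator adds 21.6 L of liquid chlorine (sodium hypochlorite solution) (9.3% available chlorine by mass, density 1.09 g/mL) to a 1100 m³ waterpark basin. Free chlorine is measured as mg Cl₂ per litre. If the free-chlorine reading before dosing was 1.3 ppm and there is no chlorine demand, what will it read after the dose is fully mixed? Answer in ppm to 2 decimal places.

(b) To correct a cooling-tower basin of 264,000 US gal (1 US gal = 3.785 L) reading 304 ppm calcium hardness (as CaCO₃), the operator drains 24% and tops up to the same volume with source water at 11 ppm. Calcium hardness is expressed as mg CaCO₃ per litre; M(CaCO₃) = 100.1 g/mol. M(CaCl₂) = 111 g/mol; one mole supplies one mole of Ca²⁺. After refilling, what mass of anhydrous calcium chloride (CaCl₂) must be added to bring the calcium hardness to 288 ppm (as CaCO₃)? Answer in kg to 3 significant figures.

(a) 3.29 ppm; (b) 60.2 kg

(a) Volume: 1100 m³ = 1,100,000 L.
(a) Mass of solution: 21.6 L × 1000 mL/L × 1.09 g/mL = 23,540 g.
(a) Available chlorine delivered: 23,540 g × 0.093 = 2190 g as Cl₂.
(a) Concentration rise: 2190 g / 1,100,000 L = 1.991 mg/L = 1.99 ppm.
(a) Final FC: 1.3 + 1.99 = 3.29 ppm.

(b) Volume: 264,000 US gal × 3.785 L/gal = 999,240 L.
(b) After draining 24% and refilling: 304 × 0.76 + 11 × 0.24 = 233.68 ppm.
(b) Deficit to target: 288 − 233.68 = 54.32 mg/L.
(b) As CaCO₃: 54.32 mg/L × 999,240 L = 54,280 g; ÷ 100.1 = 542.2 mol Ca²⁺.
(b) Mass: 542.2 × 111 = 60,190 g.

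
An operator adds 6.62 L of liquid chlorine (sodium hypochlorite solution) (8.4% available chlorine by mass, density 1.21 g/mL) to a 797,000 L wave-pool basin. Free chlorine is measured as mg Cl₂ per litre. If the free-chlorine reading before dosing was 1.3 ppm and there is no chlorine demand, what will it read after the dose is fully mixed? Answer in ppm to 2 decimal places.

Mass of solution: 6.62 L × 1000 mL/L × 1.21 g/mL = 8010 g.
Available chlorine delivered: 8010 g × 0.084 = 672.9 g as Cl₂.
Concentration rise: 672.9 g / 797,000 L = 0.8442 mg/L = 0.84 ppm.
Final FC: 1.3 + 0.84 = 2.14 ppm.

2.14 ppm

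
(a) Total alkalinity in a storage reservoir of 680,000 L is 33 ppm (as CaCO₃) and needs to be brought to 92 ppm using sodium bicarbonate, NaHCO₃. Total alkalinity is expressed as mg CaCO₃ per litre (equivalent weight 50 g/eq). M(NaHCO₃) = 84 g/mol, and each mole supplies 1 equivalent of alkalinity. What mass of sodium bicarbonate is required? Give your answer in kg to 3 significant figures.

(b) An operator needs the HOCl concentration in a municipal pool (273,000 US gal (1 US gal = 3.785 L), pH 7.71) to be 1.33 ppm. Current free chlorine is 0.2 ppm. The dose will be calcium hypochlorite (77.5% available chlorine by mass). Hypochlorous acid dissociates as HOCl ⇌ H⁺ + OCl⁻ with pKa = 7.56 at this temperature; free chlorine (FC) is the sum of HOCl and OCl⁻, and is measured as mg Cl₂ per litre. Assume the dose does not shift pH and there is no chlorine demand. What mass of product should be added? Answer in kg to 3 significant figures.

(a) Alkalinity to add: (92 − 33) = 59 mg/L as CaCO₃ × 680,000 L = 40,120 g as CaCO₃.
(a) Equivalents: 40,120 g ÷ 50 g/eq = 802.4 eq.
(a) NaHCO₃ supplies 1 eq per mole → 802.4 mol.
(a) Mass: 802.4 mol × 84 g/mol = 67,400 g.

(b) Volume: 273,000 US gal × 3.785 L/gal = 1,033,305 L.
(b) [OCl⁻]/[HOCl] = 10^(pH − pKa) = 10^(7.71 − 7.56) = 1.413; fraction as HOCl = 1/(1 + 1.413) = 0.4145.
(b) Free chlorine required for 1.33 ppm HOCl: 1.33 / 0.4145 = 3.209 ppm.
(b) FC to add: 3.209 − 0.2 = 3.009 mg/L as Cl₂.
(b) Cl₂ equivalent: 3.009 mg/L × 1,033,305 L = 3109 g.
(b) Product at 77.5% available Cl: 3109 / 0.775 = 4011 g.

(a) 67.4 kg; (b) 4.01 kg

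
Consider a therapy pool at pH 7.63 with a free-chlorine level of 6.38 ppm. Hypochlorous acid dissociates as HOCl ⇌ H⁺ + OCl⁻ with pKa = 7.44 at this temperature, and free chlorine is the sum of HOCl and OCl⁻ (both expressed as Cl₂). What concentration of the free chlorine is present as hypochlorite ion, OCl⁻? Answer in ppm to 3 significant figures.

3.88 ppm

[OCl⁻]/[HOCl] = 10^(pH − pKa) = 10^(7.63 − 7.44) = 10^0.19 = 1.549.
Fraction as HOCl = 1 / (1 + 1.549) = 0.3923.
OCl⁻ = (1 − 0.3923) × 6.38 ppm = 3.877 ppm.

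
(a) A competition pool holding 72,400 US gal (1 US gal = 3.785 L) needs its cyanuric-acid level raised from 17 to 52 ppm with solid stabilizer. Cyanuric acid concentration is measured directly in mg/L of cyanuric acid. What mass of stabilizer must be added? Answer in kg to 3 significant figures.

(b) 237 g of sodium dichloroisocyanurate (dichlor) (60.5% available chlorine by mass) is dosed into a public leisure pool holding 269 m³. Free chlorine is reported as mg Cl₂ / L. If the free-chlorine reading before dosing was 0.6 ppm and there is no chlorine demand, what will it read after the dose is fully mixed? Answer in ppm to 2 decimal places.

(a) 9.59 kg; (b) 1.13 ppm

(a) Volume: 72,400 US gal × 3.785 L/gal = 274,034 L.
(a) CYA to add: (52 − 17) = 35 mg/L × 274,034 L = 9591 g cyanuric acid.

(b) Volume: 269 m³ = 269,000 L.
(b) Available chlorine delivered: 237 g × 0.605 = 143.4 g as Cl₂.
(b) Concentration rise: 143.4 g / 269,000 L = 0.533 mg/L = 0.53 ppm.
(b) Final FC: 0.6 + 0.53 = 1.13 ppm.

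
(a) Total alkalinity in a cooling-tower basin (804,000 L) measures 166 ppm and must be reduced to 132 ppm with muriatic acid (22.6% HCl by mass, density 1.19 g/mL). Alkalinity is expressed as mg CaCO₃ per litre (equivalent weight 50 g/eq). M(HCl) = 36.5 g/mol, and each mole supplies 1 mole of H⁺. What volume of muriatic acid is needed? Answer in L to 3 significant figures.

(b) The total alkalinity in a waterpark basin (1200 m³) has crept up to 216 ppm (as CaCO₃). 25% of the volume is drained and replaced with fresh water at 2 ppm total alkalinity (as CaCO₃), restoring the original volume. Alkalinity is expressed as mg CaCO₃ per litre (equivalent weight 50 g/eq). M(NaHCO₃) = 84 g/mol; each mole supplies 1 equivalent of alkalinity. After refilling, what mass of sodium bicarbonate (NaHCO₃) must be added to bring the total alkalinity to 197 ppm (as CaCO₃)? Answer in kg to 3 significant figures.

(a) 74.2 L; (b) 69.6 kg

(a) Alkalinity to neutralize: (166 − 132) = 34 mg/L as CaCO₃ × 804,000 L = 27,340 g as CaCO₃.
(a) Equivalents of H⁺ required: 27,340 ÷ 50 g/eq = 546.7 eq = 546.7 mol HCl.
(a) Mass of HCl: 546.7 × 36.5 = 19,960 g.
(a) Mass of 22.6% solution: 19,960 / 0.226 = 88,300 g.
(a) Volume: 88,300 g ÷ 1.19 g/mL = 74,200 mL.

(b) Volume: 1200 m³ = 1,200,000 L.
(b) After draining 25% and refilling: 216 × 0.75 + 2 × 0.25 = 162.5 ppm.
(b) Deficit to target: 197 − 162.5 = 34.5 mg/L.
(b) As CaCO₃: 34.5 mg/L × 1,200,000 L = 41,400 g; ÷ 50 g/eq ÷ 1 = 828 mol NaHCO₃.
(b) Mass: 828 × 84 = 69,550 g.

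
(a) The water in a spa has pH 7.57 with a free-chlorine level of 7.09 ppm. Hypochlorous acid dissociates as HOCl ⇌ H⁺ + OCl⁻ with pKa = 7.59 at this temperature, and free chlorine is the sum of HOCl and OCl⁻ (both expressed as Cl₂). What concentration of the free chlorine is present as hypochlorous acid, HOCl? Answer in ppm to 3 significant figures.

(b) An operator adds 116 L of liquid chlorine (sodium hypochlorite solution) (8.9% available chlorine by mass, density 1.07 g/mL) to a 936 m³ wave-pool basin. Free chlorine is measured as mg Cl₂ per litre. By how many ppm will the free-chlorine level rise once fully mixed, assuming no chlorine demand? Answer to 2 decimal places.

(a) [OCl⁻]/[HOCl] = 10^(pH − pKa) = 10^(7.57 − 7.59) = 10^-0.02 = 0.955.
(a) Fraction as HOCl = 1 / (1 + 0.955) = 0.5115.
(a) HOCl = 0.5115 × 7.09 ppm = 3.627 ppm.

(b) Volume: 936 m³ = 936,000 L.
(b) Mass of solution: 116 L × 1000 mL/L × 1.07 g/mL = 124,100 g.
(b) Available chlorine delivered: 124,100 g × 0.089 = 11,050 g as Cl₂.
(b) Concentration rise: 11,050 g / 936,000 L = 11.8 mg/L = 11.80 ppm.

(a) 3.63 ppm; (b) 11.80 ppm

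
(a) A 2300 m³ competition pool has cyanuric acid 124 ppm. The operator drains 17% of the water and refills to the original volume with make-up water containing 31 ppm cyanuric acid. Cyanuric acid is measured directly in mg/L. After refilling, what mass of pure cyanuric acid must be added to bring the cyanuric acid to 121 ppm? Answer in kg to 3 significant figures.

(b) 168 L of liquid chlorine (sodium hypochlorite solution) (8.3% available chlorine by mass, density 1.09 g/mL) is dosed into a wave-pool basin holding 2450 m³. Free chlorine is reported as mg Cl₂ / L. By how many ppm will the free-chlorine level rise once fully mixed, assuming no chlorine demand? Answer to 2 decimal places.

(a) 29.5 kg; (b) 6.20 ppm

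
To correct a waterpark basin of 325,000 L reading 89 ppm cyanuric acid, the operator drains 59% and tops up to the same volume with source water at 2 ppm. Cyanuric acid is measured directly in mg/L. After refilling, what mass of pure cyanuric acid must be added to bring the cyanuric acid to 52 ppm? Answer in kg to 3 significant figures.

4.66 kg

After draining 59% and refilling: 89 × 0.41 + 2 × 0.59 = 37.67 ppm.
Deficit to target: 52 − 37.67 = 14.33 mg/L.
Mass: 14.33 mg/L × 325,000 L = 4657 g cyanuric acid.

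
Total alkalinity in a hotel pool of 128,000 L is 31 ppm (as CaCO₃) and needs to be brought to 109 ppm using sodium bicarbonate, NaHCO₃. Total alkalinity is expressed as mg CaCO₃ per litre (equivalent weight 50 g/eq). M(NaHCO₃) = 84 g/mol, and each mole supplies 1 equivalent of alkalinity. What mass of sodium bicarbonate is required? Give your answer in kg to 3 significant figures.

16.8 kg

Alkalinity to add: (109 − 31) = 78 mg/L as CaCO₃ × 128,000 L = 9984 g as CaCO₃.
Equivalents: 9984 g ÷ 50 g/eq = 199.7 eq.
NaHCO₃ supplies 1 eq per mole → 199.7 mol.
Mass: 199.7 mol × 84 g/mol = 16,770 g.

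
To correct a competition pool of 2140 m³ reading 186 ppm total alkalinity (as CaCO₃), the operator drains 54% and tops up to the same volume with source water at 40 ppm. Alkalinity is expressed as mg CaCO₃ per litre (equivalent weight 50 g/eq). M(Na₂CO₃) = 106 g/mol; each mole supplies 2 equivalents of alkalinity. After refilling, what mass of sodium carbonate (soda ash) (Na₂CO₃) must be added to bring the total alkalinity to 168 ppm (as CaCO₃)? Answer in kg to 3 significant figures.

Volume: 2140 m³ = 2,140,000 L.
After draining 54% and refilling: 186 × 0.46 + 40 × 0.54 = 107.16 ppm.
Deficit to target: 168 − 107.16 = 60.84 mg/L.
As CaCO₃: 60.84 mg/L × 2,140,000 L = 130,200 g; ÷ 50 g/eq ÷ 2 = 1302 mol Na₂CO₃.
Mass: 1302 × 106 = 138,000 g.

138 kg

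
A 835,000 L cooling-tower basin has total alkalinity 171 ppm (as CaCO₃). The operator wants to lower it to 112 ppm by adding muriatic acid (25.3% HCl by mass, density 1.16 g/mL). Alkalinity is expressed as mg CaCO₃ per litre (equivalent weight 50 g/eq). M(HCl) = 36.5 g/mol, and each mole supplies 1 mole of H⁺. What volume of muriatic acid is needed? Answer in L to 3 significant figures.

123 L

Alkalinity to neutralize: (171 − 112) = 59 mg/L as CaCO₃ × 835,000 L = 49,260 g as CaCO₃.
Equivalents of H⁺ required: 49,260 ÷ 50 g/eq = 985.3 eq = 985.3 mol HCl.
Mass of HCl: 985.3 × 36.5 = 35,960 g.
Mass of 25.3% solution: 35,960 / 0.253 = 142,100 g.
Volume: 142,100 g ÷ 1.16 g/mL = 122,500 mL.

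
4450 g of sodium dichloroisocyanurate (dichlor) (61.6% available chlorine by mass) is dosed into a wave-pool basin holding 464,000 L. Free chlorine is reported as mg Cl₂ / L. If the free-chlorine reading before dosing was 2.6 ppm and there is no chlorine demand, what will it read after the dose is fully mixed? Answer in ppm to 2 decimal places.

8.51 ppm

Available chlorine delivered: 4450 g × 0.616 = 2741 g as Cl₂.
Concentration rise: 2741 g / 464,000 L = 5.908 mg/L = 5.91 ppm.
Final FC: 2.6 + 5.91 = 8.51 ppm.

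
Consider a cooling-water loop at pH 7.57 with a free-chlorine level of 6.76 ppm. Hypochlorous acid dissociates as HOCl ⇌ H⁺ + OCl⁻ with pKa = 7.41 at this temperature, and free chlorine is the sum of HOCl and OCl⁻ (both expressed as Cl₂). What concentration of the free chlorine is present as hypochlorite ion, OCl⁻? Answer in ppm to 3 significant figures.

4.00 ppm

[OCl⁻]/[HOCl] = 10^(pH − pKa) = 10^(7.57 − 7.41) = 10^0.16 = 1.445.
Fraction as HOCl = 1 / (1 + 1.445) = 0.4089.
OCl⁻ = (1 − 0.4089) × 6.76 ppm = 3.996 ppm.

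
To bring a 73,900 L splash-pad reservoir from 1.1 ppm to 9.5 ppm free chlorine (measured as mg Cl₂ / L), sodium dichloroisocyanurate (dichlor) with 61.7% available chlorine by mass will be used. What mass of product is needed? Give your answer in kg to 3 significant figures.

1.01 kg

Chlorine deficit: 9.5 − 1.1 = 8.4 ppm = 8.4 mg/L as Cl₂.
Cl₂ equivalent needed: 8.4 mg/L × 73,900 L = 620,800 mg = 620.8 g.
Product at 61.7% available chlorine: 620.8 / 0.617 = 1006 g.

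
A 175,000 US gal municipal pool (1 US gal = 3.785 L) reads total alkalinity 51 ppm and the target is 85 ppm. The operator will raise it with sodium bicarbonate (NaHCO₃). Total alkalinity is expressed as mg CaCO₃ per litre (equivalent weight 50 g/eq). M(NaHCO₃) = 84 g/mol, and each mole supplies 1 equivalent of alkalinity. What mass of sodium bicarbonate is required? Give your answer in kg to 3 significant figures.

Volume: 175,000 US gal × 3.785 L/gal = 662,375 L.
Alkalinity to add: (85 − 51) = 34 mg/L as CaCO₃ × 662,375 L = 22,520 g as CaCO₃.
Equivalents: 22,520 g ÷ 50 g/eq = 450.4 eq.
NaHCO₃ supplies 1 eq per mole → 450.4 mol.
Mass: 450.4 mol × 84 g/mol = 37,830 g.

37.8 kg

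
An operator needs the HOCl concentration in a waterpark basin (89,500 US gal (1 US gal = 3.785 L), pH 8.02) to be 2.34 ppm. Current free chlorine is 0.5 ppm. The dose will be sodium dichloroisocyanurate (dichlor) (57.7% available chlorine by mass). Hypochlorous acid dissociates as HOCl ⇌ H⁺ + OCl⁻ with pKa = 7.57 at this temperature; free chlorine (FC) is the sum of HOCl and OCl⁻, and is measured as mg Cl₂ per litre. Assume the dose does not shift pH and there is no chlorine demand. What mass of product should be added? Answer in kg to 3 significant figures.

4.95 kg

Volume: 89,500 US gal × 3.785 L/gal = 338,758 L.
[OCl⁻]/[HOCl] = 10^(pH − pKa) = 10^(8.02 − 7.57) = 2.818; fraction as HOCl = 1/(1 + 2.818) = 0.2619.
Free chlorine required for 2.34 ppm HOCl: 2.34 / 0.2619 = 8.935 ppm.
FC to add: 8.935 − 0.5 = 8.435 mg/L as Cl₂.
Cl₂ equivalent: 8.435 mg/L × 338,758 L = 2857 g.
Product at 57.7% available Cl: 2857 / 0.577 = 4952 g.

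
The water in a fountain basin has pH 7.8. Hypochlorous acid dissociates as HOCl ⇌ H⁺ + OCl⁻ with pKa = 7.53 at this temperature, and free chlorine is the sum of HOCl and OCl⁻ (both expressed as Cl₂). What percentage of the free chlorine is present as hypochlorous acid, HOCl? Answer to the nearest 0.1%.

34.9%

[OCl⁻]/[HOCl] = 10^(pH − pKa) = 10^(7.8 − 7.53) = 10^0.27 = 1.862.
Fraction as HOCl = 1 / (1 + 1.862) = 0.3494.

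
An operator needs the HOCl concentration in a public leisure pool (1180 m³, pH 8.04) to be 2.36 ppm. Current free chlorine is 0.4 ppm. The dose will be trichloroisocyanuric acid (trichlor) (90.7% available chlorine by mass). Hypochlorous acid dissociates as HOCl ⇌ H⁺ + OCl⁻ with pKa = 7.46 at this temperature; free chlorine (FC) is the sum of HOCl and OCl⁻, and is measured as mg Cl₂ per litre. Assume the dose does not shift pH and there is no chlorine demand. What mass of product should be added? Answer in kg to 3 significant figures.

14.2 kg

Volume: 1180 m³ = 1,180,000 L.
[OCl⁻]/[HOCl] = 10^(pH − pKa) = 10^(8.04 − 7.46) = 3.802; fraction as HOCl = 1/(1 + 3.802) = 0.2083.
Free chlorine required for 2.36 ppm HOCl: 2.36 / 0.2083 = 11.33 ppm.
FC to add: 11.33 − 0.4 = 10.93 mg/L as Cl₂.
Cl₂ equivalent: 10.93 mg/L × 1,180,000 L = 12,900 g.
Product at 90.7% available Cl: 12,900 / 0.907 = 14,220 g.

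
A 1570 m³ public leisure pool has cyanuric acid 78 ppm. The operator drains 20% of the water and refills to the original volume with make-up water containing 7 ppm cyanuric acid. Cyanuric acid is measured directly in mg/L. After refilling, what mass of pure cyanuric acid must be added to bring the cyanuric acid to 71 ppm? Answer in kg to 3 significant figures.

11.3 kg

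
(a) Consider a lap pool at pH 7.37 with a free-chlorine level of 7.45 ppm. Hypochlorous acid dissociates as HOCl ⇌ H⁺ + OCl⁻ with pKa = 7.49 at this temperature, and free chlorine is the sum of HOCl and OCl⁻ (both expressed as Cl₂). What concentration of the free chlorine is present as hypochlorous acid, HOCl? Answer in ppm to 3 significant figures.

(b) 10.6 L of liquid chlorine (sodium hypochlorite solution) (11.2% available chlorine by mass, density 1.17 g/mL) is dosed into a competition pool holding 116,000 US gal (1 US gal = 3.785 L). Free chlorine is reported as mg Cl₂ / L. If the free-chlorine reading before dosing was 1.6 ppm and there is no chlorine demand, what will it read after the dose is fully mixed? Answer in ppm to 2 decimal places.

(a) [OCl⁻]/[HOCl] = 10^(pH − pKa) = 10^(7.37 − 7.49) = 10^-0.12 = 0.7586.
(a) Fraction as HOCl = 1 / (1 + 0.7586) = 0.5686.
(a) HOCl = 0.5686 × 7.45 ppm = 4.236 ppm.

(b) Volume: 116,000 US gal × 3.785 L/gal = 439,060 L.
(b) Mass of solution: 10.6 L × 1000 mL/L × 1.17 g/mL = 12,400 g.
(b) Available chlorine delivered: 12,400 g × 0.112 = 1389 g as Cl₂.
(b) Concentration rise: 1389 g / 439,060 L = 3.164 mg/L = 3.16 ppm.
(b) Final FC: 1.6 + 3.16 = 4.76 ppm.

(a) 4.24 ppm; (b) 4.76 ppm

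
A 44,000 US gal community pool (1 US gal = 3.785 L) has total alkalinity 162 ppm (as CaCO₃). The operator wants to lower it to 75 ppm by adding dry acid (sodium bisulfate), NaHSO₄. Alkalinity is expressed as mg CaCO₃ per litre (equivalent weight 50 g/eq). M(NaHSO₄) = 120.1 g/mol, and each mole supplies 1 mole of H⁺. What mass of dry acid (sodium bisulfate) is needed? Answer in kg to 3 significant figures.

34.8 kg

Volume: 44,000 US gal × 3.785 L/gal = 166,540 L.
Alkalinity to neutralize: (162 − 75) = 87 mg/L as CaCO₃ × 166,540 L = 14,490 g as CaCO₃.
Equivalents of H⁺ required: 14,490 ÷ 50 g/eq = 289.8 eq = 289.8 mol NaHSO₄.
Mass of NaHSO₄: 289.8 × 120.1 = 34,800 g.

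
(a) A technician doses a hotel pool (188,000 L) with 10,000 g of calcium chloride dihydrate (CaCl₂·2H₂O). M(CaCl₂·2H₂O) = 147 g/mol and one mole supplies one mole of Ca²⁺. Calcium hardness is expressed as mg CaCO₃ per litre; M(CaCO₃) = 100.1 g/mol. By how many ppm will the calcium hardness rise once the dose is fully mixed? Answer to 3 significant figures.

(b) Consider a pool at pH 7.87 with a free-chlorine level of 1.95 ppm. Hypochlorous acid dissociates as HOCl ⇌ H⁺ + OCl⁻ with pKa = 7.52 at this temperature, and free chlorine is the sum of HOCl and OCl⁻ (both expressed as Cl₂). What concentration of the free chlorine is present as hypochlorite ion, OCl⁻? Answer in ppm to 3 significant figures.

(a) Moles of Ca²⁺: 10,000 g ÷ 147 g/mol = 68.03 mol.
(a) As CaCO₃: 68.03 mol × 100.1 g/mol = 6810 g.
(a) Rise: 6810 g / 188,000 L × 1000 = 36.22 mg/L.

(b) [OCl⁻]/[HOCl] = 10^(pH − pKa) = 10^(7.87 − 7.52) = 10^0.35 = 2.239.
(b) Fraction as HOCl = 1 / (1 + 2.239) = 0.3088.
(b) OCl⁻ = (1 − 0.3088) × 1.95 ppm = 1.348 ppm.

(a) 36.2 ppm; (b) 1.35 ppm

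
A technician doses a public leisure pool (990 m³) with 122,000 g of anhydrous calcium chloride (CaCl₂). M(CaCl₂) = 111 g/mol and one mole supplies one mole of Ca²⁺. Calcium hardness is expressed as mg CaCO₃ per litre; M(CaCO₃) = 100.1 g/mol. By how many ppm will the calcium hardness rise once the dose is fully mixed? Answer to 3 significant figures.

111 ppm

Volume: 990 m³ = 990,000 L.
Moles of Ca²⁺: 122,000 g ÷ 111 g/mol = 1099 mol.
As CaCO₃: 1099 mol × 100.1 g/mol = 110,000 g.
Rise: 110,000 g / 990,000 L × 1000 = 111.1 mg/L.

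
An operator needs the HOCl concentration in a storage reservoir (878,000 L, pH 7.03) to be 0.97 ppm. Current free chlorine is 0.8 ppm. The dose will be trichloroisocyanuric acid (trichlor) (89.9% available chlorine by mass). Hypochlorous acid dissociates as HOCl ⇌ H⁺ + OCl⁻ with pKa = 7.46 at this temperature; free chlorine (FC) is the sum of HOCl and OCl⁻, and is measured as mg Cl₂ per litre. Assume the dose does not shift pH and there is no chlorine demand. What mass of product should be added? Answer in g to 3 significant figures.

[OCl⁻]/[HOCl] = 10^(pH − pKa) = 10^(7.03 − 7.46) = 0.3715; fraction as HOCl = 1/(1 + 0.3715) = 0.7291.
Free chlorine required for 0.97 ppm HOCl: 0.97 / 0.7291 = 1.33 ppm.
FC to add: 1.33 − 0.8 = 0.5304 mg/L as Cl₂.
Cl₂ equivalent: 0.5304 mg/L × 878,000 L = 465.7 g.
Product at 89.9% available Cl: 465.7 / 0.899 = 518 g.

518 g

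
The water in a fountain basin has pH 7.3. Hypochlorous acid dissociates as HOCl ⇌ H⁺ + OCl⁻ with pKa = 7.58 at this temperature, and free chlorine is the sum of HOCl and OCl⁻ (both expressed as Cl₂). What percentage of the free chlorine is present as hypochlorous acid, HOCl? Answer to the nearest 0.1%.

[OCl⁻]/[HOCl] = 10^(pH − pKa) = 10^(7.3 − 7.58) = 10^-0.28 = 0.5248.
Fraction as HOCl = 1 / (1 + 0.5248) = 0.6558.

65.6%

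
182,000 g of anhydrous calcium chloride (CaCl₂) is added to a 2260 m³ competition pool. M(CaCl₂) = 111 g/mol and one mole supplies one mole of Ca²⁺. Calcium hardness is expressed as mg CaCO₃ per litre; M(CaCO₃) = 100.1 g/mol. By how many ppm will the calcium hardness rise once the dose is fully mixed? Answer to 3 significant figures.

72.6 ppm

Volume: 2260 m³ = 2,260,000 L.
Moles of Ca²⁺: 182,000 g ÷ 111 g/mol = 1640 mol.
As CaCO₃: 1640 mol × 100.1 g/mol = 164,100 g.
Rise: 164,100 g / 2,260,000 L × 1000 = 72.62 mg/L.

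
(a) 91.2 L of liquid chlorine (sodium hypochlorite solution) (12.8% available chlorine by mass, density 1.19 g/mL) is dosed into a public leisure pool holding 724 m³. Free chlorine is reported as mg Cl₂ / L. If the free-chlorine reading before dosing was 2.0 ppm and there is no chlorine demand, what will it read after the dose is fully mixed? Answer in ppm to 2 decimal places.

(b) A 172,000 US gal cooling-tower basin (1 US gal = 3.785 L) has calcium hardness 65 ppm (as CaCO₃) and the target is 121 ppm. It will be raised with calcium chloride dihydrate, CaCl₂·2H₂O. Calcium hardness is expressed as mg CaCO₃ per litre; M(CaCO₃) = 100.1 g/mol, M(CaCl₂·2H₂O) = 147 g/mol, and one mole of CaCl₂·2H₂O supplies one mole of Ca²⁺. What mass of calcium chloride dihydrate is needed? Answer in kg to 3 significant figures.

(a) Volume: 724 m³ = 724,000 L.
(a) Mass of solution: 91.2 L × 1000 mL/L × 1.19 g/mL = 108,500 g.
(a) Available chlorine delivered: 108,500 g × 0.128 = 13,890 g as Cl₂.
(a) Concentration rise: 13,890 g / 724,000 L = 19.19 mg/L = 19.19 ppm.
(a) Final FC: 2.0 + 19.19 = 21.19 ppm.

(b) Volume: 172,000 US gal × 3.785 L/gal = 651,020 L.
(b) Hardness to add: (121 − 65) = 56 mg/L as CaCO₃ × 651,020 L = 36,460 g as CaCO₃.
(b) Moles of Ca²⁺ (1 mol Ca²⁺ ≡ 1 mol CaCO₃): 36,460 / 100.1 g/mol = 364.2 mol.
(b) Mass of CaCl₂·2H₂O: 364.2 × 147 = 53,540 g.

(a) 21.19 ppm; (b) 53.5 kg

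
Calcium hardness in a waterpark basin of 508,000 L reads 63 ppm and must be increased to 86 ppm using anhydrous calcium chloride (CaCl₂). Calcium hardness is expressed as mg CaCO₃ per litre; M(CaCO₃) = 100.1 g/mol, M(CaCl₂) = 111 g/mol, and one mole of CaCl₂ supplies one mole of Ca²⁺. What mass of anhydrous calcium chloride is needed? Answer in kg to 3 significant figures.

13.0 kg

Hardness to add: (86 − 63) = 23 mg/L as CaCO₃ × 508,000 L = 11,680 g as CaCO₃.
Moles of Ca²⁺ (1 mol Ca²⁺ ≡ 1 mol CaCO₃): 11,680 / 100.1 g/mol = 116.7 mol.
Mass of CaCl₂: 116.7 × 111 = 12,960 g.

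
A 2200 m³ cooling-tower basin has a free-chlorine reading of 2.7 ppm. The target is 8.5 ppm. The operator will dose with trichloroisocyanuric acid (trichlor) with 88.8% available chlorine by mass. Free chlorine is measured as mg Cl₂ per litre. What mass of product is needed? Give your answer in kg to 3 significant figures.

14.4 kg

Volume: 2200 m³ = 2,200,000 L.
Chlorine deficit: 8.5 − 2.7 = 5.8 ppm = 5.8 mg/L as Cl₂.
Cl₂ equivalent needed: 5.8 mg/L × 2,200,000 L = 12,760,000 mg = 12,760 g.
Product at 88.8% available chlorine: 12,760 / 0.888 = 14,370 g.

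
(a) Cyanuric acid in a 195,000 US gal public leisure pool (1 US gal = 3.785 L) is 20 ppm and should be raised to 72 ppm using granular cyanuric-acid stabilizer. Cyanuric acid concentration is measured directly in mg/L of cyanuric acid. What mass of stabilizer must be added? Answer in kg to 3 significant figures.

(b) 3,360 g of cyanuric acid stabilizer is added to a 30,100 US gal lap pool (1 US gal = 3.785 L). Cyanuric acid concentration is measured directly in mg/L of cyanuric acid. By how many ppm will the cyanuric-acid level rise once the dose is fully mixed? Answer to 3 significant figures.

(a) 38.4 kg; (b) 29.5 ppm

(a) Volume: 195,000 US gal × 3.785 L/gal = 738,075 L.
(a) CYA to add: (72 − 20) = 52 mg/L × 738,075 L = 38,380 g cyanuric acid.

(b) Volume: 30,100 US gal × 3.785 L/gal = 113,928 L.
(b) Rise: 3,360 g / 113,928 L × 1000 = 29.49 mg/L.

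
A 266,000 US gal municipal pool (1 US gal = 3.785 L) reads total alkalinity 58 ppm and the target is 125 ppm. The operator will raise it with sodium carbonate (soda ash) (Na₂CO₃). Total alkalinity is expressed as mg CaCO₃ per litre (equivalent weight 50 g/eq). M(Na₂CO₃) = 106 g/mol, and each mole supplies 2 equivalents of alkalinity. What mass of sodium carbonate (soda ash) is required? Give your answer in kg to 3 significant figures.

Volume: 266,000 US gal × 3.785 L/gal = 1,006,810 L.
Alkalinity to add: (125 − 58) = 67 mg/L as CaCO₃ × 1,006,810 L = 67,460 g as CaCO₃.
Equivalents: 67,460 g ÷ 50 g/eq = 1349 eq.
Each mole of Na₂CO₃ supplies 2 eq, so 1349 / 2 = 674.6 mol.
Mass: 674.6 mol × 106 g/mol = 71,500 g.

71.5 kg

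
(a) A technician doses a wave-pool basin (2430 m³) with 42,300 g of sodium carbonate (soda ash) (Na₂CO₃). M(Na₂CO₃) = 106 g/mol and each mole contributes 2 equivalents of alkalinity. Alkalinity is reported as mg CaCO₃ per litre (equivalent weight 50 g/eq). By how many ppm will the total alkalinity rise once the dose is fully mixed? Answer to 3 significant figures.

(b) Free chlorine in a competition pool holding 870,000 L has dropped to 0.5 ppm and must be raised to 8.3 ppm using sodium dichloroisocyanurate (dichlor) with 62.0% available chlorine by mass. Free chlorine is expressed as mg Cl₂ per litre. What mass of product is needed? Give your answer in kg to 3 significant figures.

(a) 16.4 ppm; (b) 10.9 kg

(a) Volume: 2430 m³ = 2,430,000 L.
(a) Moles of Na₂CO₃: 42,300 g ÷ 106 g/mol = 399.1 mol → 798.1 eq of alkalinity.
(a) As CaCO₃: 798.1 eq × 50 g/eq = 39,910 g.
(a) Rise: 39,910 g / 2,430,000 L × 1000 = 16.42 mg/L.

(b) Chlorine deficit: 8.3 − 0.5 = 7.8 ppm = 7.8 mg/L as Cl₂.
(b) Cl₂ equivalent needed: 7.8 mg/L × 870,000 L = 6,786,000 mg = 6786 g.
(b) Product at 62.0% available chlorine: 6786 / 0.62 = 10,950 g.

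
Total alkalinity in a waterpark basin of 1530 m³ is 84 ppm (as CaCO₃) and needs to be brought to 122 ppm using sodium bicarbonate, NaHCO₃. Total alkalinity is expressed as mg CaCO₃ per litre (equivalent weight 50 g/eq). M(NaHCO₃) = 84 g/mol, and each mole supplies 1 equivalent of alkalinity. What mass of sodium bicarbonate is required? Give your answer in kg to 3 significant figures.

97.7 kg

Volume: 1530 m³ = 1,530,000 L.
Alkalinity to add: (122 − 84) = 38 mg/L as CaCO₃ × 1,530,000 L = 58,140 g as CaCO₃.
Equivalents: 58,140 g ÷ 50 g/eq = 1163 eq.
NaHCO₃ supplies 1 eq per mole → 1163 mol.
Mass: 1163 mol × 84 g/mol = 97,680 g.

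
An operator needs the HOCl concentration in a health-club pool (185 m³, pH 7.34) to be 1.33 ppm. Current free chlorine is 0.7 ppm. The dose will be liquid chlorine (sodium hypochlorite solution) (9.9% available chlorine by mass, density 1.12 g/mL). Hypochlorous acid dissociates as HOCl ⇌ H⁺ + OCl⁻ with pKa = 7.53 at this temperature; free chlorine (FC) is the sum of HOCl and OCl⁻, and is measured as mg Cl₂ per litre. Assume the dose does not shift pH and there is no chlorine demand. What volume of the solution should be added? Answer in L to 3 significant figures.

Volume: 185 m³ = 185,000 L.
[OCl⁻]/[HOCl] = 10^(pH − pKa) = 10^(7.34 − 7.53) = 0.6457; fraction as HOCl = 1/(1 + 0.6457) = 0.6077.
Free chlorine required for 1.33 ppm HOCl: 1.33 / 0.6077 = 2.189 ppm.
FC to add: 2.189 − 0.7 = 1.489 mg/L as Cl₂.
Cl₂ equivalent: 1.489 mg/L × 185,000 L = 275.4 g.
Product at 9.9% available Cl: 275.4 / 0.099 = 2782 g.
Volume: 2782 g ÷ 1.12 g/mL = 2484 mL.

2.48 L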